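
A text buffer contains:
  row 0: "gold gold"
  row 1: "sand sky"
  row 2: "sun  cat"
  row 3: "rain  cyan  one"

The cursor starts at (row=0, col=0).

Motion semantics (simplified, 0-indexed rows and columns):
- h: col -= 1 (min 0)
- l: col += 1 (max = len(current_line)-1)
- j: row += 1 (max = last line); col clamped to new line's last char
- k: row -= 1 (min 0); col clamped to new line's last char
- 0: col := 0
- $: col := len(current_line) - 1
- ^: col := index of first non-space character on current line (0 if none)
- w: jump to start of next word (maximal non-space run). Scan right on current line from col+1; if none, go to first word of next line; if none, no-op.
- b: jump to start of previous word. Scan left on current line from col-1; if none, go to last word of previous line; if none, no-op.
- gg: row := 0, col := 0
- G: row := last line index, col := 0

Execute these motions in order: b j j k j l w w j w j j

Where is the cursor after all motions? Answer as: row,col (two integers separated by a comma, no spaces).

Answer: 3,6

Derivation:
After 1 (b): row=0 col=0 char='g'
After 2 (j): row=1 col=0 char='s'
After 3 (j): row=2 col=0 char='s'
After 4 (k): row=1 col=0 char='s'
After 5 (j): row=2 col=0 char='s'
After 6 (l): row=2 col=1 char='u'
After 7 (w): row=2 col=5 char='c'
After 8 (w): row=3 col=0 char='r'
After 9 (j): row=3 col=0 char='r'
After 10 (w): row=3 col=6 char='c'
After 11 (j): row=3 col=6 char='c'
After 12 (j): row=3 col=6 char='c'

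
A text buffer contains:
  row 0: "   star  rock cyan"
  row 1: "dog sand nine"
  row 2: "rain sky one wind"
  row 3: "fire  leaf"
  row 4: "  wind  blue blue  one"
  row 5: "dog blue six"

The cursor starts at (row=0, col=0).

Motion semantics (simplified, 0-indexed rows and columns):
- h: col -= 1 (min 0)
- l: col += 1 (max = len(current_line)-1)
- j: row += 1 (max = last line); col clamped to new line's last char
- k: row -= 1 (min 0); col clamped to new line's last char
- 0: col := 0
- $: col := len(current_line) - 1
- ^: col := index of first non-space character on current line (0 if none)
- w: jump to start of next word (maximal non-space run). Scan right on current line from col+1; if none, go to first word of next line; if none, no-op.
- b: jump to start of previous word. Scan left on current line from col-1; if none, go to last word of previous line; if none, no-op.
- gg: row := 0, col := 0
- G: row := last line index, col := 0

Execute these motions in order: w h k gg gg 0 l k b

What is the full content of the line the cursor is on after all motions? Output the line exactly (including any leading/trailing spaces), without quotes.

Answer:    star  rock cyan

Derivation:
After 1 (w): row=0 col=3 char='s'
After 2 (h): row=0 col=2 char='_'
After 3 (k): row=0 col=2 char='_'
After 4 (gg): row=0 col=0 char='_'
After 5 (gg): row=0 col=0 char='_'
After 6 (0): row=0 col=0 char='_'
After 7 (l): row=0 col=1 char='_'
After 8 (k): row=0 col=1 char='_'
After 9 (b): row=0 col=1 char='_'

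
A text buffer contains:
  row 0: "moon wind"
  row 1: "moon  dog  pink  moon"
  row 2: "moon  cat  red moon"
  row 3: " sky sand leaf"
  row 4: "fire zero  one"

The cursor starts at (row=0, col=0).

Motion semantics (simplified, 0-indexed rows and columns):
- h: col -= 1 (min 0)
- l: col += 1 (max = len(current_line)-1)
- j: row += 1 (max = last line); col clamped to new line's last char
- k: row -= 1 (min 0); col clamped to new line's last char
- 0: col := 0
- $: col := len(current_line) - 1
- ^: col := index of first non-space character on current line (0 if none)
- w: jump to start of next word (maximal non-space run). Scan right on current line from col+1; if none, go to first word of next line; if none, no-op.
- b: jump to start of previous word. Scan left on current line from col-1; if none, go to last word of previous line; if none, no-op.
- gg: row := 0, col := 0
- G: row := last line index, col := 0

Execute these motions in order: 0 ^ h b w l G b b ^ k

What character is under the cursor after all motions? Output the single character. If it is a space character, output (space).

Answer: o

Derivation:
After 1 (0): row=0 col=0 char='m'
After 2 (^): row=0 col=0 char='m'
After 3 (h): row=0 col=0 char='m'
After 4 (b): row=0 col=0 char='m'
After 5 (w): row=0 col=5 char='w'
After 6 (l): row=0 col=6 char='i'
After 7 (G): row=4 col=0 char='f'
After 8 (b): row=3 col=10 char='l'
After 9 (b): row=3 col=5 char='s'
After 10 (^): row=3 col=1 char='s'
After 11 (k): row=2 col=1 char='o'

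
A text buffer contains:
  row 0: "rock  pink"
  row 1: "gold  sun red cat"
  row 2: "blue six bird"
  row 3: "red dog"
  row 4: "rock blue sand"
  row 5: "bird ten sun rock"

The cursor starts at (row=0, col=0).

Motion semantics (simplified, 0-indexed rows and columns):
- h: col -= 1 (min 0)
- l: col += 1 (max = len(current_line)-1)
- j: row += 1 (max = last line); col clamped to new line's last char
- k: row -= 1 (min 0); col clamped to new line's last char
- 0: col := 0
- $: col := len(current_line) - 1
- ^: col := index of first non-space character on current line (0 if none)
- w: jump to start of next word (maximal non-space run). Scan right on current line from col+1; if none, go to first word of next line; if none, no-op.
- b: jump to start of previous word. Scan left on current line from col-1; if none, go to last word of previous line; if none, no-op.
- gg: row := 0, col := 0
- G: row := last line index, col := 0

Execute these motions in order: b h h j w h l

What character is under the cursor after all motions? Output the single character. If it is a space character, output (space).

After 1 (b): row=0 col=0 char='r'
After 2 (h): row=0 col=0 char='r'
After 3 (h): row=0 col=0 char='r'
After 4 (j): row=1 col=0 char='g'
After 5 (w): row=1 col=6 char='s'
After 6 (h): row=1 col=5 char='_'
After 7 (l): row=1 col=6 char='s'

Answer: s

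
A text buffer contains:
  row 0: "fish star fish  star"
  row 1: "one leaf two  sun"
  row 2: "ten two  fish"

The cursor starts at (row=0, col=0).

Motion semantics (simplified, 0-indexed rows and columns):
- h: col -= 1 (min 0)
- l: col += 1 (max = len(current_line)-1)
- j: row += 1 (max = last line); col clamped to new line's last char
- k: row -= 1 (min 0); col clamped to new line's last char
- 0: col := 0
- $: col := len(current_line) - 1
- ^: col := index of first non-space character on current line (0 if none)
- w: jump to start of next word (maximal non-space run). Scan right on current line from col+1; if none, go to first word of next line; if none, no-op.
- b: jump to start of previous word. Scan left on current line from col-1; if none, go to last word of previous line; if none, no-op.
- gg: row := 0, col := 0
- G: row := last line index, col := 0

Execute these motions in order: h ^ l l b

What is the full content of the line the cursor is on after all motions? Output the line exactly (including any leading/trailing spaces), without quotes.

After 1 (h): row=0 col=0 char='f'
After 2 (^): row=0 col=0 char='f'
After 3 (l): row=0 col=1 char='i'
After 4 (l): row=0 col=2 char='s'
After 5 (b): row=0 col=0 char='f'

Answer: fish star fish  star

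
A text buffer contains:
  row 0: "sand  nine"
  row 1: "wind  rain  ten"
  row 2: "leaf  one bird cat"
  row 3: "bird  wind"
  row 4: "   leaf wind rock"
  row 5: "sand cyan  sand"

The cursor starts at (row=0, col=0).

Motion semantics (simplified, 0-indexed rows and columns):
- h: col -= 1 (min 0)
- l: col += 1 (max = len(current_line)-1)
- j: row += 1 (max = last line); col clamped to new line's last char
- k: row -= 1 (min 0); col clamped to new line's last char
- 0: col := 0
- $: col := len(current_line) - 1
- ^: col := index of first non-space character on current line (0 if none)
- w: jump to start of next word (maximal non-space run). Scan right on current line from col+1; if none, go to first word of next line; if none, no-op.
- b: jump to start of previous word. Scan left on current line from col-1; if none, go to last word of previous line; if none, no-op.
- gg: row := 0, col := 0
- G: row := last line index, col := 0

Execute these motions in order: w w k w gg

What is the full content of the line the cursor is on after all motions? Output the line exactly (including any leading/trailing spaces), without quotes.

Answer: sand  nine

Derivation:
After 1 (w): row=0 col=6 char='n'
After 2 (w): row=1 col=0 char='w'
After 3 (k): row=0 col=0 char='s'
After 4 (w): row=0 col=6 char='n'
After 5 (gg): row=0 col=0 char='s'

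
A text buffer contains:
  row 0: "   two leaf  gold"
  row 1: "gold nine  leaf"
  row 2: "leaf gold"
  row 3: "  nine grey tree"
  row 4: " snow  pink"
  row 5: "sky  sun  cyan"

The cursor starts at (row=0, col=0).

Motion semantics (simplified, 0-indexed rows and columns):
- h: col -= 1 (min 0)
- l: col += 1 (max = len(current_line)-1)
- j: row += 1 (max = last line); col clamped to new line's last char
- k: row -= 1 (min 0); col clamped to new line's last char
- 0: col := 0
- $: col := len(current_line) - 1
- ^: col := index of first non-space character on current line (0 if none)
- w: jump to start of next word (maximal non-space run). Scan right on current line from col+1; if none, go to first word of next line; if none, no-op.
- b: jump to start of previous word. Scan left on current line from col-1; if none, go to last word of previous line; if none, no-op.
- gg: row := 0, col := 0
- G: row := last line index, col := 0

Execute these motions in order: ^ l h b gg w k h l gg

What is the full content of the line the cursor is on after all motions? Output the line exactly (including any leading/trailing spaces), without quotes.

After 1 (^): row=0 col=3 char='t'
After 2 (l): row=0 col=4 char='w'
After 3 (h): row=0 col=3 char='t'
After 4 (b): row=0 col=3 char='t'
After 5 (gg): row=0 col=0 char='_'
After 6 (w): row=0 col=3 char='t'
After 7 (k): row=0 col=3 char='t'
After 8 (h): row=0 col=2 char='_'
After 9 (l): row=0 col=3 char='t'
After 10 (gg): row=0 col=0 char='_'

Answer:    two leaf  gold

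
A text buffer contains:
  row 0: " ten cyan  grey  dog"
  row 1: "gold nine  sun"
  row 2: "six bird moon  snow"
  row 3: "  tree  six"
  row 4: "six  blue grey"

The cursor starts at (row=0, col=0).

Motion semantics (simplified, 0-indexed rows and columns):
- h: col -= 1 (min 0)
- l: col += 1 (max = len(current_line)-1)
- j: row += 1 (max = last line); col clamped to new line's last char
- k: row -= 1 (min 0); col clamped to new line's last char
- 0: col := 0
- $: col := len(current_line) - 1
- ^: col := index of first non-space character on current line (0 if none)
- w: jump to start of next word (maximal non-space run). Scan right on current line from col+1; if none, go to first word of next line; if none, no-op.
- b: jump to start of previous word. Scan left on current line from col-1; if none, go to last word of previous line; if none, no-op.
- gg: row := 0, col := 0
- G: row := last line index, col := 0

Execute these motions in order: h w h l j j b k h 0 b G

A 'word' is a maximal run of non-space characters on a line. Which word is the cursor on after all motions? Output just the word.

After 1 (h): row=0 col=0 char='_'
After 2 (w): row=0 col=1 char='t'
After 3 (h): row=0 col=0 char='_'
After 4 (l): row=0 col=1 char='t'
After 5 (j): row=1 col=1 char='o'
After 6 (j): row=2 col=1 char='i'
After 7 (b): row=2 col=0 char='s'
After 8 (k): row=1 col=0 char='g'
After 9 (h): row=1 col=0 char='g'
After 10 (0): row=1 col=0 char='g'
After 11 (b): row=0 col=17 char='d'
After 12 (G): row=4 col=0 char='s'

Answer: six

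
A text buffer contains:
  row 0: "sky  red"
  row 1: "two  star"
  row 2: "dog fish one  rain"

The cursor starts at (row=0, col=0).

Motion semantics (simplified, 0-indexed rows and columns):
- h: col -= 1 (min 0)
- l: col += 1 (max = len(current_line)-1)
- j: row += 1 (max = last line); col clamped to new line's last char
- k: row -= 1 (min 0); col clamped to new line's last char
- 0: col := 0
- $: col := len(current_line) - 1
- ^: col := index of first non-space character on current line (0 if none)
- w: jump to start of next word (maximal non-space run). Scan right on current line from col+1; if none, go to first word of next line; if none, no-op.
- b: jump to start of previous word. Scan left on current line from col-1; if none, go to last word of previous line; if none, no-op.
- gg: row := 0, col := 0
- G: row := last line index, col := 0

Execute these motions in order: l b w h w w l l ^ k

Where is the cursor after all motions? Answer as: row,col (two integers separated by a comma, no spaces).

After 1 (l): row=0 col=1 char='k'
After 2 (b): row=0 col=0 char='s'
After 3 (w): row=0 col=5 char='r'
After 4 (h): row=0 col=4 char='_'
After 5 (w): row=0 col=5 char='r'
After 6 (w): row=1 col=0 char='t'
After 7 (l): row=1 col=1 char='w'
After 8 (l): row=1 col=2 char='o'
After 9 (^): row=1 col=0 char='t'
After 10 (k): row=0 col=0 char='s'

Answer: 0,0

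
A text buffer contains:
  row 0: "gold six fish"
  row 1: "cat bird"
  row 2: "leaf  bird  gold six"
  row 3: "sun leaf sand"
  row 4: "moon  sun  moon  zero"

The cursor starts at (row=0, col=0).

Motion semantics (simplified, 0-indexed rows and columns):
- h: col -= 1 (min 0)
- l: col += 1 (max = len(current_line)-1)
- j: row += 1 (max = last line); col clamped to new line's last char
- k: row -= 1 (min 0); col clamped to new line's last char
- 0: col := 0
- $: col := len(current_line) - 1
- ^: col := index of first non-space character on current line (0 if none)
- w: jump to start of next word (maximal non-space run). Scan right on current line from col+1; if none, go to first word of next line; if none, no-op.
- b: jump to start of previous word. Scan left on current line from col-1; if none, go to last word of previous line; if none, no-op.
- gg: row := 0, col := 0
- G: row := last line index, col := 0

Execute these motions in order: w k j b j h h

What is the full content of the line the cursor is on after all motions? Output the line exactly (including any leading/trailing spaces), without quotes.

Answer: leaf  bird  gold six

Derivation:
After 1 (w): row=0 col=5 char='s'
After 2 (k): row=0 col=5 char='s'
After 3 (j): row=1 col=5 char='i'
After 4 (b): row=1 col=4 char='b'
After 5 (j): row=2 col=4 char='_'
After 6 (h): row=2 col=3 char='f'
After 7 (h): row=2 col=2 char='a'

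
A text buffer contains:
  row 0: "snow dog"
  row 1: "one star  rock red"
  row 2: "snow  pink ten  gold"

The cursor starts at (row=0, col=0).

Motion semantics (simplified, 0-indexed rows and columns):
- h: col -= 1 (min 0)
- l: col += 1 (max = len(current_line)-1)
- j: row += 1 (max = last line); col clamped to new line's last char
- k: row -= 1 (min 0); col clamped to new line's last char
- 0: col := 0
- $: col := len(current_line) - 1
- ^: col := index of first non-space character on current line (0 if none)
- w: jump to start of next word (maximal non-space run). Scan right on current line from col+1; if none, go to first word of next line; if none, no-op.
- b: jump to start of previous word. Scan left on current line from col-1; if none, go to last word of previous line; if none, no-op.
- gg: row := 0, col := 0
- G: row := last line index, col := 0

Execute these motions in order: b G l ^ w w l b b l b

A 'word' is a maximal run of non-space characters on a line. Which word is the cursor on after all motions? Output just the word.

After 1 (b): row=0 col=0 char='s'
After 2 (G): row=2 col=0 char='s'
After 3 (l): row=2 col=1 char='n'
After 4 (^): row=2 col=0 char='s'
After 5 (w): row=2 col=6 char='p'
After 6 (w): row=2 col=11 char='t'
After 7 (l): row=2 col=12 char='e'
After 8 (b): row=2 col=11 char='t'
After 9 (b): row=2 col=6 char='p'
After 10 (l): row=2 col=7 char='i'
After 11 (b): row=2 col=6 char='p'

Answer: pink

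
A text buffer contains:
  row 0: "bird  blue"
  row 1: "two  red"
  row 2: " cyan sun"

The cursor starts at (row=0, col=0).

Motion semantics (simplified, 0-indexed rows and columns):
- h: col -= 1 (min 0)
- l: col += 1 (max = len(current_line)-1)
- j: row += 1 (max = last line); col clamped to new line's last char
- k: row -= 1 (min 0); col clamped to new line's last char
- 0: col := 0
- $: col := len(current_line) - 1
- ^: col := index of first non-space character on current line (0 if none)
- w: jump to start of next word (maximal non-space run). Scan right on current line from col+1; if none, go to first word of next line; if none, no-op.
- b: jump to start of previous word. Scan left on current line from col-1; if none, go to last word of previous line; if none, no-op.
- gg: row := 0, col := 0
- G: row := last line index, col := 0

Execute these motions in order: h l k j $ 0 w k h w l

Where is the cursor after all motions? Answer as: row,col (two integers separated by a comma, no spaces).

Answer: 0,7

Derivation:
After 1 (h): row=0 col=0 char='b'
After 2 (l): row=0 col=1 char='i'
After 3 (k): row=0 col=1 char='i'
After 4 (j): row=1 col=1 char='w'
After 5 ($): row=1 col=7 char='d'
After 6 (0): row=1 col=0 char='t'
After 7 (w): row=1 col=5 char='r'
After 8 (k): row=0 col=5 char='_'
After 9 (h): row=0 col=4 char='_'
After 10 (w): row=0 col=6 char='b'
After 11 (l): row=0 col=7 char='l'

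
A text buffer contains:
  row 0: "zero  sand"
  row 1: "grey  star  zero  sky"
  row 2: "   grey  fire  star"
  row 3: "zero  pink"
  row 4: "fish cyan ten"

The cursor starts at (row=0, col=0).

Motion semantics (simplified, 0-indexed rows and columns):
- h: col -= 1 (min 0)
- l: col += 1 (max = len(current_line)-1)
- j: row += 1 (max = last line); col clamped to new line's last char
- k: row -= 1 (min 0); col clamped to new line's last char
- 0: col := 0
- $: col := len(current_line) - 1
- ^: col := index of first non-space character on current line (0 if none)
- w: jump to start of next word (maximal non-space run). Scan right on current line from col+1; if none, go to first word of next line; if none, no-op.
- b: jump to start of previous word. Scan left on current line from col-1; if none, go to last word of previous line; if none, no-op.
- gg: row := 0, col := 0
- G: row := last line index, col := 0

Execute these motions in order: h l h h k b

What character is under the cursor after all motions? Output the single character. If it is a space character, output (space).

After 1 (h): row=0 col=0 char='z'
After 2 (l): row=0 col=1 char='e'
After 3 (h): row=0 col=0 char='z'
After 4 (h): row=0 col=0 char='z'
After 5 (k): row=0 col=0 char='z'
After 6 (b): row=0 col=0 char='z'

Answer: z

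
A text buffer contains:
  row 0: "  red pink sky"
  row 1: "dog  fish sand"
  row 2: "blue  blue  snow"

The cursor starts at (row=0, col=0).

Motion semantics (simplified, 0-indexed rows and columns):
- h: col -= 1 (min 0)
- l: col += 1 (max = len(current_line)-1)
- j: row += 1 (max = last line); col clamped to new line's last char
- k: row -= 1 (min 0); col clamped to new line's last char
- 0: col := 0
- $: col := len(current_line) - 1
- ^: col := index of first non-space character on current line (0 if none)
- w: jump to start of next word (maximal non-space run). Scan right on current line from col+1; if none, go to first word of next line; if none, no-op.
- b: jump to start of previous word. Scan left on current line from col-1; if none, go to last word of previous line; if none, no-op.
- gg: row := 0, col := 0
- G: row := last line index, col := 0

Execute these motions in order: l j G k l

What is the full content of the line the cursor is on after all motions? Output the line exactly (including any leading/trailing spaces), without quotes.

Answer: dog  fish sand

Derivation:
After 1 (l): row=0 col=1 char='_'
After 2 (j): row=1 col=1 char='o'
After 3 (G): row=2 col=0 char='b'
After 4 (k): row=1 col=0 char='d'
After 5 (l): row=1 col=1 char='o'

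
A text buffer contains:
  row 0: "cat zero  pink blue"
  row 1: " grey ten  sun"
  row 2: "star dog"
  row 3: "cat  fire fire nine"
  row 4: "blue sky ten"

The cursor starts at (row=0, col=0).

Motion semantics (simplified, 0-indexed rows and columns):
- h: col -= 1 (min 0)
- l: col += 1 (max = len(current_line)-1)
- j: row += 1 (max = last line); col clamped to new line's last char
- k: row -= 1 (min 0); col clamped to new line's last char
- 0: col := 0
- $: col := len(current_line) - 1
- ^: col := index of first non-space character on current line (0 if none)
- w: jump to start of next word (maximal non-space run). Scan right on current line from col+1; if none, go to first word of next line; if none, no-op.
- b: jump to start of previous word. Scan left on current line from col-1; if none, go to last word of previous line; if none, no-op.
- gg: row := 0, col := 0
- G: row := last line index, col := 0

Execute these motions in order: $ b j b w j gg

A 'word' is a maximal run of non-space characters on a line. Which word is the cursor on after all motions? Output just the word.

Answer: cat

Derivation:
After 1 ($): row=0 col=18 char='e'
After 2 (b): row=0 col=15 char='b'
After 3 (j): row=1 col=13 char='n'
After 4 (b): row=1 col=11 char='s'
After 5 (w): row=2 col=0 char='s'
After 6 (j): row=3 col=0 char='c'
After 7 (gg): row=0 col=0 char='c'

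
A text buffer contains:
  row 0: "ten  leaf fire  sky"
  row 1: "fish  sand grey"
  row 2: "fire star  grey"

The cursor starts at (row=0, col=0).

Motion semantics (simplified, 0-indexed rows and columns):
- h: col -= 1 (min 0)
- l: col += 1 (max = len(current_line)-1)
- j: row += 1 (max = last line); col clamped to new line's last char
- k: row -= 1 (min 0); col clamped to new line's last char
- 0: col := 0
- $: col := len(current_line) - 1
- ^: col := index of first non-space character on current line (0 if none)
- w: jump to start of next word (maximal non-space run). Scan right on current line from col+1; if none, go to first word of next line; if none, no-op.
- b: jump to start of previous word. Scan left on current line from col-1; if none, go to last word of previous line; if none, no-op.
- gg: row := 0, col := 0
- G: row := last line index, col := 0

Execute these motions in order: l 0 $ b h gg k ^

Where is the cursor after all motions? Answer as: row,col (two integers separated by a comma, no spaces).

After 1 (l): row=0 col=1 char='e'
After 2 (0): row=0 col=0 char='t'
After 3 ($): row=0 col=18 char='y'
After 4 (b): row=0 col=16 char='s'
After 5 (h): row=0 col=15 char='_'
After 6 (gg): row=0 col=0 char='t'
After 7 (k): row=0 col=0 char='t'
After 8 (^): row=0 col=0 char='t'

Answer: 0,0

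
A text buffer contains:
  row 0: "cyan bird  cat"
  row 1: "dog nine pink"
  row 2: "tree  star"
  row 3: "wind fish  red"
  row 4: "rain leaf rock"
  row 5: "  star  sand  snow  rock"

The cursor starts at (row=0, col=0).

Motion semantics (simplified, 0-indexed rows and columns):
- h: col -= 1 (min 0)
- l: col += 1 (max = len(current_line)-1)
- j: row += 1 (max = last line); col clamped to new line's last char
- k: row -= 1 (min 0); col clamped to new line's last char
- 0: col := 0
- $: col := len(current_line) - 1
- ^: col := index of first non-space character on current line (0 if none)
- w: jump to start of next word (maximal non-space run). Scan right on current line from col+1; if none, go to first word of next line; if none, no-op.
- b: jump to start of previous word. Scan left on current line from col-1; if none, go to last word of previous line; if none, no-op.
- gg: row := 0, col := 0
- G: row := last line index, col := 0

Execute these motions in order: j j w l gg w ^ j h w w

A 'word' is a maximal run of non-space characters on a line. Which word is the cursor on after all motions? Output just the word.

After 1 (j): row=1 col=0 char='d'
After 2 (j): row=2 col=0 char='t'
After 3 (w): row=2 col=6 char='s'
After 4 (l): row=2 col=7 char='t'
After 5 (gg): row=0 col=0 char='c'
After 6 (w): row=0 col=5 char='b'
After 7 (^): row=0 col=0 char='c'
After 8 (j): row=1 col=0 char='d'
After 9 (h): row=1 col=0 char='d'
After 10 (w): row=1 col=4 char='n'
After 11 (w): row=1 col=9 char='p'

Answer: pink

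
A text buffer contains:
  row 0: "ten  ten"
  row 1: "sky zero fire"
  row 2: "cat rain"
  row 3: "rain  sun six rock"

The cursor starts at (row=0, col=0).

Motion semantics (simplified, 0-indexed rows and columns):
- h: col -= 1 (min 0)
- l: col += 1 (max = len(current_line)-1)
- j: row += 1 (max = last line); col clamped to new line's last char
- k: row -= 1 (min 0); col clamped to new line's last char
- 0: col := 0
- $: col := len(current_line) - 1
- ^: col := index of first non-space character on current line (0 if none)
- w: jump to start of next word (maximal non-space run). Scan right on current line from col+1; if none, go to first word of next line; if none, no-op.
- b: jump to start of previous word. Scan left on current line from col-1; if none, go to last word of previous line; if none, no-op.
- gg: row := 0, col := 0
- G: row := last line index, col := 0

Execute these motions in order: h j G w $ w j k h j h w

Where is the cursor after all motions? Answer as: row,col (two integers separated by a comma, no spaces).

Answer: 3,6

Derivation:
After 1 (h): row=0 col=0 char='t'
After 2 (j): row=1 col=0 char='s'
After 3 (G): row=3 col=0 char='r'
After 4 (w): row=3 col=6 char='s'
After 5 ($): row=3 col=17 char='k'
After 6 (w): row=3 col=17 char='k'
After 7 (j): row=3 col=17 char='k'
After 8 (k): row=2 col=7 char='n'
After 9 (h): row=2 col=6 char='i'
After 10 (j): row=3 col=6 char='s'
After 11 (h): row=3 col=5 char='_'
After 12 (w): row=3 col=6 char='s'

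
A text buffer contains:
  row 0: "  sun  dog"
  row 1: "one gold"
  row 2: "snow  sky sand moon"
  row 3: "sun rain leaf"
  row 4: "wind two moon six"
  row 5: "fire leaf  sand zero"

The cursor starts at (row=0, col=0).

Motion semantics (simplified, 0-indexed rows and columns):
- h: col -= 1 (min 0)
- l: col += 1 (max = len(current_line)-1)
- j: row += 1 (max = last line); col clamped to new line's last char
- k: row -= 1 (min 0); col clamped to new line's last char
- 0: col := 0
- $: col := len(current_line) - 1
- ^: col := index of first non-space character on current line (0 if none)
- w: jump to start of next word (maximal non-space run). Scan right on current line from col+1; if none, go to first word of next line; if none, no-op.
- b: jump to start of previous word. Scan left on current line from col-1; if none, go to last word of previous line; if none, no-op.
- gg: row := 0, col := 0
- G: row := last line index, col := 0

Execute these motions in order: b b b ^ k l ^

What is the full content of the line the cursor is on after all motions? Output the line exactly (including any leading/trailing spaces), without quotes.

Answer:   sun  dog

Derivation:
After 1 (b): row=0 col=0 char='_'
After 2 (b): row=0 col=0 char='_'
After 3 (b): row=0 col=0 char='_'
After 4 (^): row=0 col=2 char='s'
After 5 (k): row=0 col=2 char='s'
After 6 (l): row=0 col=3 char='u'
After 7 (^): row=0 col=2 char='s'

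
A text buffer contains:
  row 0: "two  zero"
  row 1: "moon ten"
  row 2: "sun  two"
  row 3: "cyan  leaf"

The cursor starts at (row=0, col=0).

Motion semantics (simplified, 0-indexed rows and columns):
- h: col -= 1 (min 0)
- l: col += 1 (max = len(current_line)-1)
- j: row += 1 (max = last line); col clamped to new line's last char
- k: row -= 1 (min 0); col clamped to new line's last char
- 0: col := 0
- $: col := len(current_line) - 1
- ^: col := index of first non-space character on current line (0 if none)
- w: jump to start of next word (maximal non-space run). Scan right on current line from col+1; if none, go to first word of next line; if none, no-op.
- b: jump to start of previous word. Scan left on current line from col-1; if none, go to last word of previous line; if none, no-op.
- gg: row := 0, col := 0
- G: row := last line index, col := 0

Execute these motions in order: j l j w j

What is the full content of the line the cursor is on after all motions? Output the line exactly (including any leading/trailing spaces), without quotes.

Answer: cyan  leaf

Derivation:
After 1 (j): row=1 col=0 char='m'
After 2 (l): row=1 col=1 char='o'
After 3 (j): row=2 col=1 char='u'
After 4 (w): row=2 col=5 char='t'
After 5 (j): row=3 col=5 char='_'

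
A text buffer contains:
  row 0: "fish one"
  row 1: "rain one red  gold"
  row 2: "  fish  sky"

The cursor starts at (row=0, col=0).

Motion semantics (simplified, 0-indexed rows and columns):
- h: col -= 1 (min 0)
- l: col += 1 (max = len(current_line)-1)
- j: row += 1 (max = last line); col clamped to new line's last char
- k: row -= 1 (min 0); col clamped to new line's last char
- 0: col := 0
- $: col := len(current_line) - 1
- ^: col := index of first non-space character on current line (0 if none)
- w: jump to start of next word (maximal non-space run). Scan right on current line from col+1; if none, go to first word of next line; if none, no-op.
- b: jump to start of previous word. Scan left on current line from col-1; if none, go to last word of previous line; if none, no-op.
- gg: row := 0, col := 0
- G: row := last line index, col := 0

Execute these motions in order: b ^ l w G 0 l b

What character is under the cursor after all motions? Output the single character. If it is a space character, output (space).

After 1 (b): row=0 col=0 char='f'
After 2 (^): row=0 col=0 char='f'
After 3 (l): row=0 col=1 char='i'
After 4 (w): row=0 col=5 char='o'
After 5 (G): row=2 col=0 char='_'
After 6 (0): row=2 col=0 char='_'
After 7 (l): row=2 col=1 char='_'
After 8 (b): row=1 col=14 char='g'

Answer: g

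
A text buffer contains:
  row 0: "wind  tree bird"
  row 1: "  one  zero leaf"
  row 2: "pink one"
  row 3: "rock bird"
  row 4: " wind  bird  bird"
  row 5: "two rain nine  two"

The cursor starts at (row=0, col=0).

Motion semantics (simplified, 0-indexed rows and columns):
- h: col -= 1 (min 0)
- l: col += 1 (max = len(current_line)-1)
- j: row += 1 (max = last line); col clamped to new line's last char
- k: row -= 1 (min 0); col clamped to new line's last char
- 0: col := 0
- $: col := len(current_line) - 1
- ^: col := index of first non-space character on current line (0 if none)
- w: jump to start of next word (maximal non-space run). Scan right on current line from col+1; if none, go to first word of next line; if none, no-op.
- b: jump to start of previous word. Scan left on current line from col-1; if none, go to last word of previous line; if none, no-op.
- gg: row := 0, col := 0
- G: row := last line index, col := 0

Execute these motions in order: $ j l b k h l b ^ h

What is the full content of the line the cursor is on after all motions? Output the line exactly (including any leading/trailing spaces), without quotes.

Answer: wind  tree bird

Derivation:
After 1 ($): row=0 col=14 char='d'
After 2 (j): row=1 col=14 char='a'
After 3 (l): row=1 col=15 char='f'
After 4 (b): row=1 col=12 char='l'
After 5 (k): row=0 col=12 char='i'
After 6 (h): row=0 col=11 char='b'
After 7 (l): row=0 col=12 char='i'
After 8 (b): row=0 col=11 char='b'
After 9 (^): row=0 col=0 char='w'
After 10 (h): row=0 col=0 char='w'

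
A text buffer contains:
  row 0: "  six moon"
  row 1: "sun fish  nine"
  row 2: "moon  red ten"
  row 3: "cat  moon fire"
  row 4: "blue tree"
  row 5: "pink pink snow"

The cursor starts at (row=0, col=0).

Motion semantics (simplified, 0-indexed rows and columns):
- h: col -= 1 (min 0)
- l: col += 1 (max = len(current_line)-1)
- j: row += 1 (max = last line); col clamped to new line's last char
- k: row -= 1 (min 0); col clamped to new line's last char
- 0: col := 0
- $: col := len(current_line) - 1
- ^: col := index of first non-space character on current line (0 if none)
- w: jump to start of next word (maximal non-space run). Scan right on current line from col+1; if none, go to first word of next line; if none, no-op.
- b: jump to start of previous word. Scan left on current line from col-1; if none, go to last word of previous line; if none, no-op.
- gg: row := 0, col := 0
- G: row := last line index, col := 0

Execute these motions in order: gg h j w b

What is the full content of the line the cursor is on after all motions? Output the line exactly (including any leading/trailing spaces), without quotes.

After 1 (gg): row=0 col=0 char='_'
After 2 (h): row=0 col=0 char='_'
After 3 (j): row=1 col=0 char='s'
After 4 (w): row=1 col=4 char='f'
After 5 (b): row=1 col=0 char='s'

Answer: sun fish  nine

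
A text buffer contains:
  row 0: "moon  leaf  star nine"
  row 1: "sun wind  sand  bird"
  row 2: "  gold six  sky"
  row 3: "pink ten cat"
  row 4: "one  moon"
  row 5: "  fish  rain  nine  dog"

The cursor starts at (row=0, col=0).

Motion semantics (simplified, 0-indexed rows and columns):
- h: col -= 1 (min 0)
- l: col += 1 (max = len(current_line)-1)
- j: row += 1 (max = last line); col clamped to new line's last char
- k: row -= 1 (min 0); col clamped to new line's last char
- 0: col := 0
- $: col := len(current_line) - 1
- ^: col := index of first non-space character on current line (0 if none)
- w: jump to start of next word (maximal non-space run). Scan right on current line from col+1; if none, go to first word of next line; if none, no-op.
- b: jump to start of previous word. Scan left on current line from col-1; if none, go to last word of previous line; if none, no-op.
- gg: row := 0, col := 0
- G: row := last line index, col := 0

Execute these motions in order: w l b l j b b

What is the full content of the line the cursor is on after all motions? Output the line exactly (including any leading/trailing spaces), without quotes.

After 1 (w): row=0 col=6 char='l'
After 2 (l): row=0 col=7 char='e'
After 3 (b): row=0 col=6 char='l'
After 4 (l): row=0 col=7 char='e'
After 5 (j): row=1 col=7 char='d'
After 6 (b): row=1 col=4 char='w'
After 7 (b): row=1 col=0 char='s'

Answer: sun wind  sand  bird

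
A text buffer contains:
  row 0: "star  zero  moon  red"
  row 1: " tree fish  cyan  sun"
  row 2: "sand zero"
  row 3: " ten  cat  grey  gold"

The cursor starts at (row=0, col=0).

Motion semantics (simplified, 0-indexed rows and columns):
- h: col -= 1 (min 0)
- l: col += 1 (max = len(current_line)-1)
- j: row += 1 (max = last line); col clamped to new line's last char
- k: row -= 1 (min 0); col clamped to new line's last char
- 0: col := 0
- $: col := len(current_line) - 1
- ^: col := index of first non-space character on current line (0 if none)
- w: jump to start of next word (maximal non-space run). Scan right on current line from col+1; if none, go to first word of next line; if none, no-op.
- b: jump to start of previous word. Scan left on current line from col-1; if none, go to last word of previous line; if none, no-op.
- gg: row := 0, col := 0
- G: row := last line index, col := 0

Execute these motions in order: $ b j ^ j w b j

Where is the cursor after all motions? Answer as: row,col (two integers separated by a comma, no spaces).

After 1 ($): row=0 col=20 char='d'
After 2 (b): row=0 col=18 char='r'
After 3 (j): row=1 col=18 char='s'
After 4 (^): row=1 col=1 char='t'
After 5 (j): row=2 col=1 char='a'
After 6 (w): row=2 col=5 char='z'
After 7 (b): row=2 col=0 char='s'
After 8 (j): row=3 col=0 char='_'

Answer: 3,0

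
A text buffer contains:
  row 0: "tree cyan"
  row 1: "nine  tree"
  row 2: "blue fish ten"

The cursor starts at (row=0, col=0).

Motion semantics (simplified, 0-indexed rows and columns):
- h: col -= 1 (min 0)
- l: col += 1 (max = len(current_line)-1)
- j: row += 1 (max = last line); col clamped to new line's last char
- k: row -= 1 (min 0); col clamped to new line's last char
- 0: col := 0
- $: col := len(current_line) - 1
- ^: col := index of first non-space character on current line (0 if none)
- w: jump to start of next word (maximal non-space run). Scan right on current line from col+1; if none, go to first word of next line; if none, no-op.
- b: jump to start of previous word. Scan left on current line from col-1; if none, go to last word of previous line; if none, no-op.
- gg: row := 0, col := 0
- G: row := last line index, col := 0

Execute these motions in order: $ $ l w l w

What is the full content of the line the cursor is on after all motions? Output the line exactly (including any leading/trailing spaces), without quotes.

Answer: nine  tree

Derivation:
After 1 ($): row=0 col=8 char='n'
After 2 ($): row=0 col=8 char='n'
After 3 (l): row=0 col=8 char='n'
After 4 (w): row=1 col=0 char='n'
After 5 (l): row=1 col=1 char='i'
After 6 (w): row=1 col=6 char='t'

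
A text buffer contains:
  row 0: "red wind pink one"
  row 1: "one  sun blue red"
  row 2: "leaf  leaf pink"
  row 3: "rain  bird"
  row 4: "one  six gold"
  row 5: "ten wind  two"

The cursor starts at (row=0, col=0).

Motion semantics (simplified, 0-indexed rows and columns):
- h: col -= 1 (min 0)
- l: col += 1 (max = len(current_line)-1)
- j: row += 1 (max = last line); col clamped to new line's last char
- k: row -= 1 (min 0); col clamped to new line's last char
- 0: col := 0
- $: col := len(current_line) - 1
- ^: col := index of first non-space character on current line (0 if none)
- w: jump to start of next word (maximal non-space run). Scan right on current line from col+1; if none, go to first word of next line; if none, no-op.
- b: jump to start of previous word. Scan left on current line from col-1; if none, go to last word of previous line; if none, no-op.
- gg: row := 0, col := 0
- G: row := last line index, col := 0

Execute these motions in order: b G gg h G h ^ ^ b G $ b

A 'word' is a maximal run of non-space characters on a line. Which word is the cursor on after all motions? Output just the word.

After 1 (b): row=0 col=0 char='r'
After 2 (G): row=5 col=0 char='t'
After 3 (gg): row=0 col=0 char='r'
After 4 (h): row=0 col=0 char='r'
After 5 (G): row=5 col=0 char='t'
After 6 (h): row=5 col=0 char='t'
After 7 (^): row=5 col=0 char='t'
After 8 (^): row=5 col=0 char='t'
After 9 (b): row=4 col=9 char='g'
After 10 (G): row=5 col=0 char='t'
After 11 ($): row=5 col=12 char='o'
After 12 (b): row=5 col=10 char='t'

Answer: two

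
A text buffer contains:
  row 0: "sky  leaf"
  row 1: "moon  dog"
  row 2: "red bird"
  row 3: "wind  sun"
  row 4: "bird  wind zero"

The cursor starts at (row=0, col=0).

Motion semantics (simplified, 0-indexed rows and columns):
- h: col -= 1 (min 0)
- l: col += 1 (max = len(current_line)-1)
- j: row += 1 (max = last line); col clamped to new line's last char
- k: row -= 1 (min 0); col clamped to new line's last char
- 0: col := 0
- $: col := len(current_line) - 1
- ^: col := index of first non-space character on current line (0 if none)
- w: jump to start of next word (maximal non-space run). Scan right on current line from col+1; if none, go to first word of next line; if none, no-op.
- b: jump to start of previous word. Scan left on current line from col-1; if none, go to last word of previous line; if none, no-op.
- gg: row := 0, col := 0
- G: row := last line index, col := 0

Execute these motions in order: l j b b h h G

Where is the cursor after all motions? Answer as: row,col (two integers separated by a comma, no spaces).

After 1 (l): row=0 col=1 char='k'
After 2 (j): row=1 col=1 char='o'
After 3 (b): row=1 col=0 char='m'
After 4 (b): row=0 col=5 char='l'
After 5 (h): row=0 col=4 char='_'
After 6 (h): row=0 col=3 char='_'
After 7 (G): row=4 col=0 char='b'

Answer: 4,0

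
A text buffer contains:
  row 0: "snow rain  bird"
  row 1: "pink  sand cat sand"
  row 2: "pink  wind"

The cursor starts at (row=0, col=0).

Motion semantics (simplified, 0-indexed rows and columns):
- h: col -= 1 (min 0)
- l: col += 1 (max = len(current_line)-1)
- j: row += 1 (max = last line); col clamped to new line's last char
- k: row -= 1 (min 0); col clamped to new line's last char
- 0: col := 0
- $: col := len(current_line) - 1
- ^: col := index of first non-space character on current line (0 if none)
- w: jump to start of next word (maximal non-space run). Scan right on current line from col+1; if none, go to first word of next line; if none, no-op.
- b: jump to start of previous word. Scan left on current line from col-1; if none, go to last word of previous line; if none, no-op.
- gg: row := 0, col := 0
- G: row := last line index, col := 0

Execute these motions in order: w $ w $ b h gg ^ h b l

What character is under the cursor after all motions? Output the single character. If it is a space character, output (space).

Answer: n

Derivation:
After 1 (w): row=0 col=5 char='r'
After 2 ($): row=0 col=14 char='d'
After 3 (w): row=1 col=0 char='p'
After 4 ($): row=1 col=18 char='d'
After 5 (b): row=1 col=15 char='s'
After 6 (h): row=1 col=14 char='_'
After 7 (gg): row=0 col=0 char='s'
After 8 (^): row=0 col=0 char='s'
After 9 (h): row=0 col=0 char='s'
After 10 (b): row=0 col=0 char='s'
After 11 (l): row=0 col=1 char='n'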